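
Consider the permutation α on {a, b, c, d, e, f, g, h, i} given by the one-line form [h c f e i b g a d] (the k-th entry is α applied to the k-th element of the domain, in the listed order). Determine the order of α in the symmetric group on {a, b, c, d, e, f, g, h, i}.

6

Decomposing into disjoint cycles gives cycle lengths 3, 3, 2, 1.
Since disjoint cycles commute, ord(α) = lcm(3, 3, 2) = 6.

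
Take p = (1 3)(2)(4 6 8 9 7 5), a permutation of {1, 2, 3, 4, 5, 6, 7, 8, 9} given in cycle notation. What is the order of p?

6

The cycle type of p is (6, 2, 1).
Since disjoint cycles commute, ord(p) = lcm(6, 2) = 6.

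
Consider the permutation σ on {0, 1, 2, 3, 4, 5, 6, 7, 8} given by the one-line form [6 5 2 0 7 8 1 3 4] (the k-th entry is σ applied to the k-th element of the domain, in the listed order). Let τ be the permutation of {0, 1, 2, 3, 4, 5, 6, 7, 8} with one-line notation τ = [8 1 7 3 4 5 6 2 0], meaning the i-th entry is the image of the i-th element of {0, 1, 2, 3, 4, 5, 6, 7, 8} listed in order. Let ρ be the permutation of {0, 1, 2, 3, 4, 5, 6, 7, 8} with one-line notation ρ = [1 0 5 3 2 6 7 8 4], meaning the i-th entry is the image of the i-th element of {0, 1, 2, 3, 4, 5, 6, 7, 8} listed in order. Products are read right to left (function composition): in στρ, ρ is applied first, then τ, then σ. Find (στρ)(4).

Apply the permutations in order: ρ(4) = 2, then τ(2) = 7, then σ(7) = 3. So (στρ)(4) = 3.

3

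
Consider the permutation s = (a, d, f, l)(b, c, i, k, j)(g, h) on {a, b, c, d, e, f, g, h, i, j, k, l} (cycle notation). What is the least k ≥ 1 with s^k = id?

The disjoint cycles have lengths 5, 4, 2, 1.
Since disjoint cycles commute, ord(s) = lcm(5, 4, 2) = 20.

20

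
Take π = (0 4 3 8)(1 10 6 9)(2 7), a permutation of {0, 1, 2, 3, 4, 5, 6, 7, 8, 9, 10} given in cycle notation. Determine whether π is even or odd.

The cycle lengths are 4, 4, 2, 1.
A cycle is odd iff its length is even; π has 3 even-length cycles, so sgn(π) = (−1)^3 and π is odd.

odd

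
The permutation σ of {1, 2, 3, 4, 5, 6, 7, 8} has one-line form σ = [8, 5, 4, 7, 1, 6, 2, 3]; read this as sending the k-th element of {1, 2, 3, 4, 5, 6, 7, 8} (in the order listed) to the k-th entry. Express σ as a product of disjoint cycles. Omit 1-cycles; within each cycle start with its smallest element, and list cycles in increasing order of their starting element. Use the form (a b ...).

(1 8 3 4 7 2 5)

Start at 1 and follow images: 1 → 8 → 3 → 4 → 7 → 2 → 5 → 1, giving the cycle (1 8 3 4 7 2 5).
Continuing from each remaining unvisited element yields (1 8 3 4 7 2 5).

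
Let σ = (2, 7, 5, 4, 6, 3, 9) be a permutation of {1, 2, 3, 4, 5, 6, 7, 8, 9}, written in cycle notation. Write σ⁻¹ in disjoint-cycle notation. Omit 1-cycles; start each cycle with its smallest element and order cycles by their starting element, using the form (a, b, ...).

(2, 9, 3, 6, 4, 5, 7)

If σ sends a → b within a cycle, σ⁻¹ sends b → a; equivalently, reverse each cycle.
After reversing and putting each cycle's least element first, σ⁻¹ = (2, 9, 3, 6, 4, 5, 7).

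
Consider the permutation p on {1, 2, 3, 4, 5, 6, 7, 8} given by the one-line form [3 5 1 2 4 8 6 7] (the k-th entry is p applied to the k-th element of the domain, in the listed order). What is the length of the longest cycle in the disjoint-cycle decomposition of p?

Decomposing into disjoint cycles gives (1 3)(2 5 4)(6 8 7); the longest has length 3.

3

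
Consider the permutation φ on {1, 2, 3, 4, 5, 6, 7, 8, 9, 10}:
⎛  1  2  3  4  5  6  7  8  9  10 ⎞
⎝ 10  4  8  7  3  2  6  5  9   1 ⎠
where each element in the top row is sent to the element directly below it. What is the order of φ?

12

Decomposing into disjoint cycles gives cycle lengths 4, 3, 2, 1.
The order of φ is the least common multiple of its cycle lengths: lcm(4, 3, 2) = 12.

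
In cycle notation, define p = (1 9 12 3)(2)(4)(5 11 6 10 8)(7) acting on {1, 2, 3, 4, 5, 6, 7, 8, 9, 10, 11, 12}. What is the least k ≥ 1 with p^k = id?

20

The disjoint cycles have lengths 5, 4, 1, 1, 1.
The order of p is the least common multiple of its cycle lengths: lcm(5, 4) = 20.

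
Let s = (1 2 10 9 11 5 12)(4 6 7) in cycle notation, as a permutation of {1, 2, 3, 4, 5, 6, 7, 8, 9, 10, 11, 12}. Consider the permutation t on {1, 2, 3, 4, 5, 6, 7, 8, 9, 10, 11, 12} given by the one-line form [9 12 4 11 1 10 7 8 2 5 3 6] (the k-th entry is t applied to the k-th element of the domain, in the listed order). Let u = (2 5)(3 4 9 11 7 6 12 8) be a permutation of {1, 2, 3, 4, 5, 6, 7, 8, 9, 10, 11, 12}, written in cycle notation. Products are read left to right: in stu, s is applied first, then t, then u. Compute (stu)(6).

Chase 6: s(6) = 7; t(7) = 7; u(7) = 6. Hence (stu)(6) = 6.

6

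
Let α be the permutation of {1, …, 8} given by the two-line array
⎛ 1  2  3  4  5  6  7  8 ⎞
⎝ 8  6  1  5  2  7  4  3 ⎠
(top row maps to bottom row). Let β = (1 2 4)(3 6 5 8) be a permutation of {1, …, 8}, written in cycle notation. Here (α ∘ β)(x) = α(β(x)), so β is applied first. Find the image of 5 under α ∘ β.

First apply β: β(5) = 8, then α(8) = 3. Thus (α ∘ β)(5) = 3.

3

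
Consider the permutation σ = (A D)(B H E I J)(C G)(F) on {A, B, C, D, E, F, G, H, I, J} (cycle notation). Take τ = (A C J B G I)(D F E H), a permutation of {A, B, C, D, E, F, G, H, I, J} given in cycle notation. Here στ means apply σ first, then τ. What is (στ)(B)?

D

(στ)(B) = τ(σ(B)). σ(B) = H, then τ(H) = D. So (στ)(B) = D.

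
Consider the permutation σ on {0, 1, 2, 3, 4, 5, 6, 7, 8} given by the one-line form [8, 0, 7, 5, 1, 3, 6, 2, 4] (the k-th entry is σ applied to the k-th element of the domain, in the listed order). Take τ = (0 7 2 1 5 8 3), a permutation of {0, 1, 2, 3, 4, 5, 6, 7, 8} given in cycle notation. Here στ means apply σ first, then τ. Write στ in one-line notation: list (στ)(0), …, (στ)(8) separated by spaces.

3 7 2 8 5 0 6 1 4

(στ)(x) = τ(σ(x)). Computing each image: τ(σ(0)) = τ(8) = 3, τ(σ(1)) = τ(0) = 7, τ(σ(2)) = τ(7) = 2, τ(σ(3)) = τ(5) = 8, τ(σ(4)) = τ(1) = 5, τ(σ(5)) = τ(3) = 0, τ(σ(6)) = τ(6) = 6, τ(σ(7)) = τ(2) = 1, τ(σ(8)) = τ(4) = 4.
Hence στ = [3 7 2 8 5 0 6 1 4].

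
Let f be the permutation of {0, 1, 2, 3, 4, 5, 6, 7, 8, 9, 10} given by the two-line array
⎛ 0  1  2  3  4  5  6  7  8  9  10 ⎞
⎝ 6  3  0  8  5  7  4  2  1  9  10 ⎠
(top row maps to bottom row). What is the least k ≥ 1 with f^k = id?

Writing f as disjoint cycles, the cycle lengths are 6, 3, 1, 1.
The order is lcm(6, 3) = 6.

6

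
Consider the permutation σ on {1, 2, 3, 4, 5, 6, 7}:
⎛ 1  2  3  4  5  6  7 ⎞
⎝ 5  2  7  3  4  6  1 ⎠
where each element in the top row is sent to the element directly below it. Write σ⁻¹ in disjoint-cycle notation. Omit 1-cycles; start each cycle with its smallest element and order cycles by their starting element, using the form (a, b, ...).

The cycle decomposition of σ is (1, 5, 4, 3, 7).
Reversing each cycle (and rotating so the smallest element leads) gives σ⁻¹ = (1, 7, 3, 4, 5).

(1, 7, 3, 4, 5)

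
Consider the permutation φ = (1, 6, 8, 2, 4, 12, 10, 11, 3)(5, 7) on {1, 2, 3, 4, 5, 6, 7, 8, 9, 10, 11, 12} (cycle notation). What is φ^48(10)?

10 lies in the 9-cycle (1, 6, 8, 2, 4, 12, 10, 11, 3).
On a 9-cycle, φ^9 is the identity, so φ^48 = φ^3 there (48 ≡ 3 mod 9).
Advancing 3 steps from 10: 10 → 11 → 3 → 1.

1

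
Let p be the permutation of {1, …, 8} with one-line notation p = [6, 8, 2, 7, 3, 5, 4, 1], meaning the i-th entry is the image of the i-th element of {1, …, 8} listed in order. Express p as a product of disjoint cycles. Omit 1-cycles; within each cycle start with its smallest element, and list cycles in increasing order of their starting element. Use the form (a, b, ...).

(1, 6, 5, 3, 2, 8)(4, 7)

Iterating p from 1 gives 1 → 6 → 5 → 3 → 2 → 8 → 1; that is the 6-cycle (1, 6, 5, 3, 2, 8).
Continuing from each remaining unvisited element yields (1, 6, 5, 3, 2, 8)(4, 7).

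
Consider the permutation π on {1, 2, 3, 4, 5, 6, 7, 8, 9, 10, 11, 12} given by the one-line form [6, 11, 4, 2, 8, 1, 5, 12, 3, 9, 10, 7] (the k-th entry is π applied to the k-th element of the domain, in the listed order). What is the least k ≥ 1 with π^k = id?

12

Decomposing into disjoint cycles gives cycle lengths 6, 4, 2.
The order of π is the least common multiple of its cycle lengths: lcm(6, 4, 2) = 12.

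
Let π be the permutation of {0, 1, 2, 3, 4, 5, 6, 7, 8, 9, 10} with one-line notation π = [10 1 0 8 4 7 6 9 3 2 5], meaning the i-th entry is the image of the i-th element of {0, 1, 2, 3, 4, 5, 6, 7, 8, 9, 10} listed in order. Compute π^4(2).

Tracing 2 → 0 → … returns to 2 after 6 steps, so 2 lies in a 6-cycle (0 10 5 7 9 2).
Advancing 4 steps from 2: 2 → 0 → 10 → 5 → 7.

7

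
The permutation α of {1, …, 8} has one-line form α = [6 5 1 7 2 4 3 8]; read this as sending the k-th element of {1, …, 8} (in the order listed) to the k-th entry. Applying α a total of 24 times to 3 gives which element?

Tracing 3 → 1 → … returns to 3 after 5 steps, so 3 lies in a 5-cycle (1, 6, 4, 7, 3).
Since the cycle has length 5, α^24 acts on it the same as α^4 (24 mod 5 = 4).
Stepping 4 places around the cycle: 3 → 1 → 6 → 4 → 7.

7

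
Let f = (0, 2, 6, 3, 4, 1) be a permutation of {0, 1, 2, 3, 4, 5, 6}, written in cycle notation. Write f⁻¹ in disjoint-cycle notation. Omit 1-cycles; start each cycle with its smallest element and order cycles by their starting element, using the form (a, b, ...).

(0, 1, 4, 3, 6, 2)

Inverting a permutation written in cycle notation just reverses the order within every cycle.
Reversing each cycle of f and rotating so the smallest element leads gives (0, 1, 4, 3, 6, 2).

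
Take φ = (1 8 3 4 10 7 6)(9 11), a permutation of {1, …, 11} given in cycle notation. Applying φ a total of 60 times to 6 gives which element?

6 lies in the 7-cycle (1 8 3 4 10 7 6).
Since the cycle has length 7, φ^60 acts on it the same as φ^4 (60 mod 7 = 4).
Advancing 4 steps from 6: 6 → 1 → 8 → 3 → 4.

4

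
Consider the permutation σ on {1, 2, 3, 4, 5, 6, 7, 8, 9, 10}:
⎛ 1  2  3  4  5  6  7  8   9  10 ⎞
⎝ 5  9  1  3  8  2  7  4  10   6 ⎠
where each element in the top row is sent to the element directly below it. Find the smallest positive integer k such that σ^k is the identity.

20

Decomposing into disjoint cycles gives cycle lengths 5, 4, 1.
The order of σ is the least common multiple of its cycle lengths: lcm(5, 4) = 20.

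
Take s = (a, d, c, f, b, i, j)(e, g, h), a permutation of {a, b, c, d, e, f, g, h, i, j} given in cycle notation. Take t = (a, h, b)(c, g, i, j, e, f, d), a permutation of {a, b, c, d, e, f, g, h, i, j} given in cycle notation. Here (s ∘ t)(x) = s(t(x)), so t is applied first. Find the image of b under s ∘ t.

d

First apply t: t(b) = a, then s(a) = d. Thus (s ∘ t)(b) = d.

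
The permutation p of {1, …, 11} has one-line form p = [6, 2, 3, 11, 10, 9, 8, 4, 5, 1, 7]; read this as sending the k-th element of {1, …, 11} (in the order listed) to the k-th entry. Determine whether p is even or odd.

odd

In disjoint-cycle form the cycle lengths are 5, 4, 1, 1.
A cycle is odd iff its length is even; p has 1 even-length cycle, so sgn(p) = (−1)^1 and p is odd.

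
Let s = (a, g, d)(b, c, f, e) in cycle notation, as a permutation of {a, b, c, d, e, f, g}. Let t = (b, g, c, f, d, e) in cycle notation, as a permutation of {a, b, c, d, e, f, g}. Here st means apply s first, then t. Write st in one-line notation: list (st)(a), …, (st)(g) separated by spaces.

Chase each element through s then t: a → g → c; b → c → f; c → f → d; d → a → a; e → b → g; f → e → b; g → d → e.
Collecting the images, st = [c f d a g b e].

c f d a g b e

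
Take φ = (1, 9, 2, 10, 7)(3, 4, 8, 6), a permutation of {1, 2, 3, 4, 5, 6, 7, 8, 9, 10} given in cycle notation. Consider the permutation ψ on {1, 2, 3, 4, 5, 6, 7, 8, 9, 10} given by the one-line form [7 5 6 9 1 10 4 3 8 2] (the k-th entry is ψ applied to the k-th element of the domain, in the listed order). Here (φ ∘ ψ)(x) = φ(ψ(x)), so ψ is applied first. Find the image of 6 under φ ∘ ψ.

(φ ∘ ψ)(6) = φ(ψ(6)). ψ(6) = 10, then φ(10) = 7. So (φ ∘ ψ)(6) = 7.

7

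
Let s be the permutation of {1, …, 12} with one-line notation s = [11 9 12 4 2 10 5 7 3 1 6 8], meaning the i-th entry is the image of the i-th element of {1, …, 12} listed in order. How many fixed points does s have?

1

The fixed points (elements with s(x) = x) are {4}, so there is 1.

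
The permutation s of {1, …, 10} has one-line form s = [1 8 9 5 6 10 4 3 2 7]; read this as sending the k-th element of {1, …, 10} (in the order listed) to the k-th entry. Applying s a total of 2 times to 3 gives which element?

Tracing 3 → 9 → … returns to 3 after 4 steps, so 3 lies in a 4-cycle (2 8 3 9).
Stepping 2 places around the cycle: 3 → 9 → 2.

2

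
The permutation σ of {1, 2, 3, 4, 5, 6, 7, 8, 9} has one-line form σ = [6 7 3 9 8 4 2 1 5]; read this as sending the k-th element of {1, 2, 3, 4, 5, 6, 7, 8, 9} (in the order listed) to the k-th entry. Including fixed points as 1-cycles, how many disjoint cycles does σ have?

3

The cycle decomposition is (1 6 4 9 5 8)(2 7)(3), which has 3 cycles (counting 1-cycles).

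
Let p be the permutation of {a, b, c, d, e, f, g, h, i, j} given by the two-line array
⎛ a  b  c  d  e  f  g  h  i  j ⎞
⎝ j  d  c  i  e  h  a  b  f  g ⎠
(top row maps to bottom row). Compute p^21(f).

h

Tracing f → h → … returns to f after 5 steps, so f lies in a 5-cycle (b, d, i, f, h).
Powers repeat with period 5 on this cycle, and 21 mod 5 = 1, so p^21(f) = p^1(f).
Stepping 1 place around the cycle: f → h.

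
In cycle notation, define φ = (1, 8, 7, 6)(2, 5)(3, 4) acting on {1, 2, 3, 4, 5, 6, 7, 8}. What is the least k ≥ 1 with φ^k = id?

4

The disjoint cycles have lengths 4, 2, 2.
The order of φ is the least common multiple of its cycle lengths: lcm(4, 2, 2) = 4.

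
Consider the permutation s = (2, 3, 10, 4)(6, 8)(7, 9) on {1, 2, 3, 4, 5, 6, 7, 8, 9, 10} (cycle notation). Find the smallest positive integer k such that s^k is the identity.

4

The cycle type of s is (4, 2, 2, 1, 1).
The order of s is the least common multiple of its cycle lengths: lcm(4, 2, 2) = 4.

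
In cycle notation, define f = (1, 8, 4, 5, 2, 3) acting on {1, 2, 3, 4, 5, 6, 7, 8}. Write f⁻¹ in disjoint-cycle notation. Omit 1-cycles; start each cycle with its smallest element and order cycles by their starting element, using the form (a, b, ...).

(1, 3, 2, 5, 4, 8)

The inverse reverses each cycle.
After reversing and putting each cycle's least element first, f⁻¹ = (1, 3, 2, 5, 4, 8).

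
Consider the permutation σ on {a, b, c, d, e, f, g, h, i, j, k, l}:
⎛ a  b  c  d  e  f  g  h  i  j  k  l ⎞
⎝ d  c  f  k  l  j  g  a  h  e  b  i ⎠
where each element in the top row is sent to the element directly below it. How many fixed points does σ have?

1

The fixed points (elements with σ(x) = x) are {g}, so there is 1.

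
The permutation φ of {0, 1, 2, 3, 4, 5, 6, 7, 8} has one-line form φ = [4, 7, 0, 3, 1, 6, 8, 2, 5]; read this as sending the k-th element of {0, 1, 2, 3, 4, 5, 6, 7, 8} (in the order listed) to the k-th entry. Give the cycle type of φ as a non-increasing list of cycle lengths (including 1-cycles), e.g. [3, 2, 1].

The disjoint cycles are (0 4 1 7 2)(3)(5 6 8), with lengths 5, 3, 1 in non-increasing order.

[5, 3, 1]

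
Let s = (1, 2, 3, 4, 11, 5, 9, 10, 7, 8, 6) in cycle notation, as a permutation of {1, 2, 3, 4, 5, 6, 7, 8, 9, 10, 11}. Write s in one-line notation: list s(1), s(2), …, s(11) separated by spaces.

2 3 4 11 9 1 8 6 10 7 5

Reading each image from the cycles: 1↦2, 2↦3, 3↦4, 4↦11, 5↦9, 6↦1, 7↦8, 8↦6, 9↦10, 10↦7, 11↦5.
Listing these in domain order gives 2 3 4 11 9 1 8 6 10 7 5.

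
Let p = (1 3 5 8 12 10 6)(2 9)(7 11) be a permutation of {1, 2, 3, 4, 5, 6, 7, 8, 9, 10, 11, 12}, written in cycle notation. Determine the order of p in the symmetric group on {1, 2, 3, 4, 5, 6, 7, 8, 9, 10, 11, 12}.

14

The cycle type of p is (7, 2, 2, 1).
The order of p is the least common multiple of its cycle lengths: lcm(7, 2, 2) = 14.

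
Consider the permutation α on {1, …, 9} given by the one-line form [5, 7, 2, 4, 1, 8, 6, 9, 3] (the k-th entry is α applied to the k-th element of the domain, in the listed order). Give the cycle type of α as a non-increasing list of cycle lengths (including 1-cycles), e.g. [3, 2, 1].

The disjoint cycles are (1, 5)(2, 7, 6, 8, 9, 3)(4), with lengths 6, 2, 1 in non-increasing order.

[6, 2, 1]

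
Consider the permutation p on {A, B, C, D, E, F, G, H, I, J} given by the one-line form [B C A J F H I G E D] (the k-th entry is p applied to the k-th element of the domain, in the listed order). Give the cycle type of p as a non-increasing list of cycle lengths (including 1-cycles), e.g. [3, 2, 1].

The disjoint cycles are (A, B, C)(D, J)(E, F, H, G, I), with lengths 5, 3, 2 in non-increasing order.

[5, 3, 2]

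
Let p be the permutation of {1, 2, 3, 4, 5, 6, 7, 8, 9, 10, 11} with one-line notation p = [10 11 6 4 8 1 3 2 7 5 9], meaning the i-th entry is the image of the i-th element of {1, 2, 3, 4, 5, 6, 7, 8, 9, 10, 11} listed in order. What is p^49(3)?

Tracing 3 → 6 → … returns to 3 after 10 steps, so 3 lies in a 10-cycle (1, 10, 5, 8, 2, 11, 9, 7, 3, 6).
Since the cycle has length 10, p^49 acts on it the same as p^9 (49 mod 10 = 9).
Advancing 9 steps from 3: 3 → 6 → 1 → 10 → 5 → 8 → 2 → 11 → 9 → 7.

7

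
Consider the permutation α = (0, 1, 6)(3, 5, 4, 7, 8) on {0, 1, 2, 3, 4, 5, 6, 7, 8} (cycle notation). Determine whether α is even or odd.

The cycle lengths are 5, 3, 1.
A cycle of length ℓ contributes ℓ−1 transpositions, so α is a product of 4 + 2 = 6 transpositions — even.

even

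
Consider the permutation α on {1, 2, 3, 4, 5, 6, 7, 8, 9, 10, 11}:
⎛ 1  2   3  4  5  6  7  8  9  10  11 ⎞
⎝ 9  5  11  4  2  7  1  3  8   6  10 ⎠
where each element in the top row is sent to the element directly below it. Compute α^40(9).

9

Tracing 9 → 8 → … returns to 9 after 8 steps, so 9 lies in an 8-cycle (1, 9, 8, 3, 11, 10, 6, 7).
On an 8-cycle, α^8 is the identity, so α^40 = α^0 there (40 ≡ 0 mod 8).
So α^40(9) = 9.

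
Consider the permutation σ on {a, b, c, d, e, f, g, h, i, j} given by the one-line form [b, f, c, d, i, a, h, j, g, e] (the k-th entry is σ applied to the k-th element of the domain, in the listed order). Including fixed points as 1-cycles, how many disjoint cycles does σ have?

4

The cycle decomposition is (a, b, f)(c)(d)(e, i, g, h, j), which has 4 cycles (counting 1-cycles).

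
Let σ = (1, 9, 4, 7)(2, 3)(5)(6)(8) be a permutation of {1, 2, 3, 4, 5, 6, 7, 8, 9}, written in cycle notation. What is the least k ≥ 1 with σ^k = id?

The disjoint cycles have lengths 4, 2, 1, 1, 1.
Since disjoint cycles commute, ord(σ) = lcm(4, 2) = 4.

4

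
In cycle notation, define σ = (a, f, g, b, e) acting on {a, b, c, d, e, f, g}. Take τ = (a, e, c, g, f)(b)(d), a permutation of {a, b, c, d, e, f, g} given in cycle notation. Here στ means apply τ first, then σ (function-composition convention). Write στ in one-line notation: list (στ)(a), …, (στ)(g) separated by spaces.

(στ)(x) = σ(τ(x)). Computing each image: σ(τ(a)) = σ(e) = a, σ(τ(b)) = σ(b) = e, σ(τ(c)) = σ(g) = b, σ(τ(d)) = σ(d) = d, σ(τ(e)) = σ(c) = c, σ(τ(f)) = σ(a) = f, σ(τ(g)) = σ(f) = g.
Hence στ = [a e b d c f g].

a e b d c f g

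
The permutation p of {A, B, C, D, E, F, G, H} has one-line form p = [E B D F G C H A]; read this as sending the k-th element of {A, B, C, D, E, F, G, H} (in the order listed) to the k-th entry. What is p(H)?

A

H is element number 8 of the domain, and entry number 8 of the one-line form is A, so p(H) = A.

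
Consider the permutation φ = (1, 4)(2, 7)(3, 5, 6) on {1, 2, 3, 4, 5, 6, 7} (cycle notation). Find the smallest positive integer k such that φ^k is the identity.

6

The disjoint cycles have lengths 3, 2, 2.
Since disjoint cycles commute, ord(φ) = lcm(3, 2, 2) = 6.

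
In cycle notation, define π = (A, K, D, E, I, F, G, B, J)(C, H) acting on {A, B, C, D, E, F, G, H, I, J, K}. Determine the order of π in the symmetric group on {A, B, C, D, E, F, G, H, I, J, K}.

The disjoint cycles have lengths 9, 2.
Since disjoint cycles commute, ord(π) = lcm(9, 2) = 18.

18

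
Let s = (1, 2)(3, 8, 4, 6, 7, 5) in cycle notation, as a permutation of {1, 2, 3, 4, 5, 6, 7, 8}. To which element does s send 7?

In the cycle (3, 8, 4, 6, 7, 5), 7 is followed by 5, so s(7) = 5.

5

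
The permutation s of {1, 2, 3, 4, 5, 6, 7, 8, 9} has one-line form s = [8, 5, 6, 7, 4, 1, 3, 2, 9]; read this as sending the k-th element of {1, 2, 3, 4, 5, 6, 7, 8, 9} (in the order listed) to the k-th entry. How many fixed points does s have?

1

The fixed points (elements with s(x) = x) are {9}, so there is 1.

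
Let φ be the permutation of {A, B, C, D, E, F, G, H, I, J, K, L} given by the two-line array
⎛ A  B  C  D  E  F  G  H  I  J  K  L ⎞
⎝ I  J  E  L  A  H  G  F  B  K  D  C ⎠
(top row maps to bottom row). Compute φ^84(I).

K

Tracing I → B → … returns to I after 9 steps, so I lies in a 9-cycle (A, I, B, J, K, D, L, C, E).
On a 9-cycle, φ^9 is the identity, so φ^84 = φ^3 there (84 ≡ 3 mod 9).
Advancing 3 steps from I: I → B → J → K.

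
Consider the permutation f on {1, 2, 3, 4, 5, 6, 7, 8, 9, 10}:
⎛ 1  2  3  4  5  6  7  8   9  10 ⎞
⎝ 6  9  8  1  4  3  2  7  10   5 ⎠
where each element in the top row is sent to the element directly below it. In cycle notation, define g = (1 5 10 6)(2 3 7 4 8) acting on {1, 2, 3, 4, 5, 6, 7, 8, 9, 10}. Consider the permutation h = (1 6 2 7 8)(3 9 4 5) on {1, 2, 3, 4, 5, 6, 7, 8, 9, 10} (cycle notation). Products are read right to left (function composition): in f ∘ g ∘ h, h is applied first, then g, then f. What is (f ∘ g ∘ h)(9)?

7

Apply the permutations in order: h(9) = 4, then g(4) = 8, then f(8) = 7. So (f ∘ g ∘ h)(9) = 7.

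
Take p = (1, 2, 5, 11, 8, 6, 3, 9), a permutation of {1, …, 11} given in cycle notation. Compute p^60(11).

11 lies in the 8-cycle (1, 2, 5, 11, 8, 6, 3, 9).
On an 8-cycle, p^8 is the identity, so p^60 = p^4 there (60 ≡ 4 mod 8).
Advancing 4 steps from 11: 11 → 8 → 6 → 3 → 9.

9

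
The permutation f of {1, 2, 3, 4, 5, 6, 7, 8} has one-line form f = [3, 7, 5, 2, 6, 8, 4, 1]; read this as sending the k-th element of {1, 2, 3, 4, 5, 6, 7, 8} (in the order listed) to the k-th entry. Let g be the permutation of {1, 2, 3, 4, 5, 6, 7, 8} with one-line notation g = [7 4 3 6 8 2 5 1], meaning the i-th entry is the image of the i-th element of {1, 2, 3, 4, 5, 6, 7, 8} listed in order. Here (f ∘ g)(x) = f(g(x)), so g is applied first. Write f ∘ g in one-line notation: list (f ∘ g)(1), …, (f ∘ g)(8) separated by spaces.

Chase each element through g then f: 1 → 7 → 4; 2 → 4 → 2; 3 → 3 → 5; 4 → 6 → 8; 5 → 8 → 1; 6 → 2 → 7; 7 → 5 → 6; 8 → 1 → 3.
So f ∘ g in one-line form is 4 2 5 8 1 7 6 3.

4 2 5 8 1 7 6 3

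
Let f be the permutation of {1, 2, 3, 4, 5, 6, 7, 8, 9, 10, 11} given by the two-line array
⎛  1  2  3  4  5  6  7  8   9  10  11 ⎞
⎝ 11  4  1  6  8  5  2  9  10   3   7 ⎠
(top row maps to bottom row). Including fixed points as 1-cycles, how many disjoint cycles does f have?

The cycle decomposition is (1, 11, 7, 2, 4, 6, 5, 8, 9, 10, 3), which has 1 cycle (counting 1-cycles).

1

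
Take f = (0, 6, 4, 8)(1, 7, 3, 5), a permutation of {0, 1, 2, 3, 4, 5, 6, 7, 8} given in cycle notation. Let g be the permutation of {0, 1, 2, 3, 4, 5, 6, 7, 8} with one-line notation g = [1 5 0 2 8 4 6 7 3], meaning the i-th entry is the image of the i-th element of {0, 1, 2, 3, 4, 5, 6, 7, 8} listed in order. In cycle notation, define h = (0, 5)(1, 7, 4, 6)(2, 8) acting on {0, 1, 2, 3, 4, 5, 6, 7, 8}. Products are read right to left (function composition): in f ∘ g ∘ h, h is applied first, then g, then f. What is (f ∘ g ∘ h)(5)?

7

(f ∘ g ∘ h)(5) = f(g(h(5))). h(5) = 0, then g(0) = 1, then f(1) = 7, so the result is 7.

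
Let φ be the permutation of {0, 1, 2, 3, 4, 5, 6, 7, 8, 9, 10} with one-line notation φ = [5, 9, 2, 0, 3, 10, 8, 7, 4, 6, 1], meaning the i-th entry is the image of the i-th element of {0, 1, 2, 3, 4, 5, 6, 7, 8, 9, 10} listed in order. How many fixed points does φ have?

2

The fixed points (elements with φ(x) = x) are {2, 7}, so there are 2.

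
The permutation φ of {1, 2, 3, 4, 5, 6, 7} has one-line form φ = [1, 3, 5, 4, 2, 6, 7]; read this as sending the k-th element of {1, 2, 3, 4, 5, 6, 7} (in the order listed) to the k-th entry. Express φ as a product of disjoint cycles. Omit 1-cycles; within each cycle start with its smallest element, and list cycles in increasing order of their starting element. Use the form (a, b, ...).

(2, 3, 5)

Iterating φ from 2 gives 2 → 3 → 5 → 2; that is the 3-cycle (2, 3, 5).
Repeating from the next unused element and collecting all non-trivial cycles gives (2, 3, 5).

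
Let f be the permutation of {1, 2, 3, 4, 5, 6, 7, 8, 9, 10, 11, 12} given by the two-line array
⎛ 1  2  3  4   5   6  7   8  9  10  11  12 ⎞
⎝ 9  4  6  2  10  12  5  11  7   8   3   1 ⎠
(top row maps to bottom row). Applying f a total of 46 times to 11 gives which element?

7

Tracing 11 → 3 → … returns to 11 after 10 steps, so 11 lies in a 10-cycle (1, 9, 7, 5, 10, 8, 11, 3, 6, 12).
On a 10-cycle, f^10 is the identity, so f^46 = f^6 there (46 ≡ 6 mod 10).
Stepping 6 places around the cycle: 11 → 3 → 6 → 12 → 1 → 9 → 7.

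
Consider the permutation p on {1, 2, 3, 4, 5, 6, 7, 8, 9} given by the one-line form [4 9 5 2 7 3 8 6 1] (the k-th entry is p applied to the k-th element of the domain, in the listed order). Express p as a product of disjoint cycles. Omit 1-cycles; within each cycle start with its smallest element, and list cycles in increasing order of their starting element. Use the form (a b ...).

Iterating p from 1 gives 1 → 4 → 2 → 9 → 1; that is the 4-cycle (1 4 2 9).
Repeating from the next unused element and collecting all non-trivial cycles gives (1 4 2 9)(3 5 7 8 6).

(1 4 2 9)(3 5 7 8 6)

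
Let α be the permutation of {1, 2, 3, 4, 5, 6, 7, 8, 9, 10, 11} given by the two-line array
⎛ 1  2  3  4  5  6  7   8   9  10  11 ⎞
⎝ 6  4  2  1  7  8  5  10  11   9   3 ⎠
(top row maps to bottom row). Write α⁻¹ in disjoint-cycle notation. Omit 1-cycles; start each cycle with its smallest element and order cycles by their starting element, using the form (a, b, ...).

The cycle decomposition of α is (1, 6, 8, 10, 9, 11, 3, 2, 4)(5, 7).
Reversing each cycle (and rotating so the smallest element leads) gives α⁻¹ = (1, 4, 2, 3, 11, 9, 10, 8, 6)(5, 7).

(1, 4, 2, 3, 11, 9, 10, 8, 6)(5, 7)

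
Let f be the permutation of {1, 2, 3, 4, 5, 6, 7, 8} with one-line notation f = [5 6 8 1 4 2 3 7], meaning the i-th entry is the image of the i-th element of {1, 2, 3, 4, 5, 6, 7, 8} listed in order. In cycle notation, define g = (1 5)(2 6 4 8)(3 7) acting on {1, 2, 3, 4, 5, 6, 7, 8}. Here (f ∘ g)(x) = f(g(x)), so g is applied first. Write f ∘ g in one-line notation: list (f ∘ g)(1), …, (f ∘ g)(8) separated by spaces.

(f ∘ g)(x) = f(g(x)). Computing each image: f(g(1)) = f(5) = 4, f(g(2)) = f(6) = 2, f(g(3)) = f(7) = 3, f(g(4)) = f(8) = 7, f(g(5)) = f(1) = 5, f(g(6)) = f(4) = 1, f(g(7)) = f(3) = 8, f(g(8)) = f(2) = 6.
Hence f ∘ g = [4 2 3 7 5 1 8 6].

4 2 3 7 5 1 8 6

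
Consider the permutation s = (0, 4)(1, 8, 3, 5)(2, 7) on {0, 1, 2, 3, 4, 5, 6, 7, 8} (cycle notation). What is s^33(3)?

3 lies in the 4-cycle (1, 8, 3, 5).
Powers repeat with period 4 on this cycle, and 33 mod 4 = 1, so s^33(3) = s^1(3).
Advancing 1 step from 3: 3 → 5.

5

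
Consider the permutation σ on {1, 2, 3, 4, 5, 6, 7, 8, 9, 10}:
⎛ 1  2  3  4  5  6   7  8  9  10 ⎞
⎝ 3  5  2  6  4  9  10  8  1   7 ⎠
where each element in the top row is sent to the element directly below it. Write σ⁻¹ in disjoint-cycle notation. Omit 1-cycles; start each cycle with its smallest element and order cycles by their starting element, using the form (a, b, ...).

First write σ in disjoint cycles: (1, 3, 2, 5, 4, 6, 9)(7, 10).
The inverse reverses every cycle; in canonical form, σ⁻¹ = (1, 9, 6, 4, 5, 2, 3)(7, 10).

(1, 9, 6, 4, 5, 2, 3)(7, 10)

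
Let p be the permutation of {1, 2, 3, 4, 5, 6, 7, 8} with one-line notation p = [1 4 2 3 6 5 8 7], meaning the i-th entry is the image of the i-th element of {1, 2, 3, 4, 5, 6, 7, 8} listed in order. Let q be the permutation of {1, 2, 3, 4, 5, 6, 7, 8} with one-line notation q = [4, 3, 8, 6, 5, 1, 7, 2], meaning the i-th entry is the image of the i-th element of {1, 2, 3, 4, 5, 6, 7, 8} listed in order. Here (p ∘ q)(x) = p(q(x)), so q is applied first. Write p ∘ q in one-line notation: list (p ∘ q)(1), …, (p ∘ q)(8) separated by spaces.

(p ∘ q)(x) = p(q(x)). Computing each image: p(q(1)) = p(4) = 3, p(q(2)) = p(3) = 2, p(q(3)) = p(8) = 7, p(q(4)) = p(6) = 5, p(q(5)) = p(5) = 6, p(q(6)) = p(1) = 1, p(q(7)) = p(7) = 8, p(q(8)) = p(2) = 4.
Hence p ∘ q = [3 2 7 5 6 1 8 4].

3 2 7 5 6 1 8 4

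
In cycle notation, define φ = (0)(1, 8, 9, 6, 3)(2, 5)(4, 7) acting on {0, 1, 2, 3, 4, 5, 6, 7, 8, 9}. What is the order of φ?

10

The disjoint cycles have lengths 5, 2, 2, 1.
The order is lcm(5, 2, 2) = 10.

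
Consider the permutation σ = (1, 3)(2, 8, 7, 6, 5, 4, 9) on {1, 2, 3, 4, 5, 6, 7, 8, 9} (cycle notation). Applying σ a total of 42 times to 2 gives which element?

2

2 lies in the 7-cycle (2, 8, 7, 6, 5, 4, 9).
Powers repeat with period 7 on this cycle, and 42 mod 7 = 0, so σ^42(2) = σ^0(2).
So σ^42(2) = 2.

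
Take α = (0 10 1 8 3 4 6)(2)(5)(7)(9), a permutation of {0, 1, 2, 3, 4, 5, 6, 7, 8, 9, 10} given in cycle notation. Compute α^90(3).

3 lies in the 7-cycle (0 10 1 8 3 4 6).
Since the cycle has length 7, α^90 acts on it the same as α^6 (90 mod 7 = 6).
Stepping 6 places around the cycle: 3 → 4 → 6 → 0 → 10 → 1 → 8.

8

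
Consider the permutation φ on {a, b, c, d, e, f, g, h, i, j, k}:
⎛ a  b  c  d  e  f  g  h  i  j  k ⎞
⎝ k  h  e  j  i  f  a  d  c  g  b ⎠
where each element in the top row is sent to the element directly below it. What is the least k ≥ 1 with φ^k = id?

21

Writing φ as disjoint cycles, the cycle lengths are 7, 3, 1.
The order of φ is the least common multiple of its cycle lengths: lcm(7, 3) = 21.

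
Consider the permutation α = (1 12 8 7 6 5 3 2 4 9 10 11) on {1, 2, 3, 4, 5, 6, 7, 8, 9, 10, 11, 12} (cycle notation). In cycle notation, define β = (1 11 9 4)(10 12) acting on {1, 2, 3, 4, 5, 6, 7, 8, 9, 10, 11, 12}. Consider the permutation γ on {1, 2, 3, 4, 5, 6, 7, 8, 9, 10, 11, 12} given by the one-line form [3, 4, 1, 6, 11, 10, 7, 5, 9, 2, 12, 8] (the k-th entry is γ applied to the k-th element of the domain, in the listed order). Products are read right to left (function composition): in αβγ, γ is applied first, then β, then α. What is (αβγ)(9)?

9

(αβγ)(9) = α(β(γ(9))). γ(9) = 9, then β(9) = 4, then α(4) = 9, so the result is 9.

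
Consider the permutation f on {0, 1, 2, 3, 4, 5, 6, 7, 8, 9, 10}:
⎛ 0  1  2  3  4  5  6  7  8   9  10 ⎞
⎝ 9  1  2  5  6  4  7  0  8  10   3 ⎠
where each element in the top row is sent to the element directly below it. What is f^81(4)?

Tracing 4 → 6 → … returns to 4 after 8 steps, so 4 lies in an 8-cycle (0 9 10 3 5 4 6 7).
Since the cycle has length 8, f^81 acts on it the same as f^1 (81 mod 8 = 1).
Advancing 1 step from 4: 4 → 6.

6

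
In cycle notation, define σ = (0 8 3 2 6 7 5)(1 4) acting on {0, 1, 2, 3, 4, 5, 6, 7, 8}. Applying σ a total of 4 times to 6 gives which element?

6 lies in the 7-cycle (0 8 3 2 6 7 5).
Advancing 4 steps from 6: 6 → 7 → 5 → 0 → 8.

8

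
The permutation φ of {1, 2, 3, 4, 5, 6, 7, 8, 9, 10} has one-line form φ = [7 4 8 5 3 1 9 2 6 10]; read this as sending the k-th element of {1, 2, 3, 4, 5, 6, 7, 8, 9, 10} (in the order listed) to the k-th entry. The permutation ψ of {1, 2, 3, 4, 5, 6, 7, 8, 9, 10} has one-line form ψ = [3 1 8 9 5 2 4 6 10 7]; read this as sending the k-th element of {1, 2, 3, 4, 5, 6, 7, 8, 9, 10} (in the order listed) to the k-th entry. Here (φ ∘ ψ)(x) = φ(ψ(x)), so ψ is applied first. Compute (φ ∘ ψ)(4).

6

First apply ψ: ψ(4) = 9, then φ(9) = 6. Thus (φ ∘ ψ)(4) = 6.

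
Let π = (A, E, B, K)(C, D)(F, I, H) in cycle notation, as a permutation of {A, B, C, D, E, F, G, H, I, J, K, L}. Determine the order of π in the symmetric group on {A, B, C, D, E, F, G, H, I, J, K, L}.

The cycle type of π is (4, 3, 2, 1, 1, 1).
Since disjoint cycles commute, ord(π) = lcm(4, 3, 2) = 12.

12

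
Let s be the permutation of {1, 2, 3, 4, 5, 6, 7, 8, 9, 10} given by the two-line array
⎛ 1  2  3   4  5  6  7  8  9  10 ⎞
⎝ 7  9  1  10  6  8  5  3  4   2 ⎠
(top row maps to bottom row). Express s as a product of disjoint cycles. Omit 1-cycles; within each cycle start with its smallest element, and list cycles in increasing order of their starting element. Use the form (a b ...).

From 1: 1 → 7 → 5 → 6 → 8 → 3 → 1, closing the cycle (1 7 5 6 8 3).
Repeating from the next unused element and collecting all non-trivial cycles gives (1 7 5 6 8 3)(2 9 4 10).

(1 7 5 6 8 3)(2 9 4 10)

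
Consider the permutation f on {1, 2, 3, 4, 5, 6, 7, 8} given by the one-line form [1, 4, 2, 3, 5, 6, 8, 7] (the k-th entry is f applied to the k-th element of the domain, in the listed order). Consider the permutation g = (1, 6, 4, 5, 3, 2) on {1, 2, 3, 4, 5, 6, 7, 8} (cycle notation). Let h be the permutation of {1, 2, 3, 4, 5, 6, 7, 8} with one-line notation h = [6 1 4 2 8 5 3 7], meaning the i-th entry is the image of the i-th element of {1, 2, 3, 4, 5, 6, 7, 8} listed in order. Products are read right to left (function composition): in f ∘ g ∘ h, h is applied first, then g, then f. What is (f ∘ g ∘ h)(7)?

4

Apply the permutations in order: h(7) = 3, then g(3) = 2, then f(2) = 4. So (f ∘ g ∘ h)(7) = 4.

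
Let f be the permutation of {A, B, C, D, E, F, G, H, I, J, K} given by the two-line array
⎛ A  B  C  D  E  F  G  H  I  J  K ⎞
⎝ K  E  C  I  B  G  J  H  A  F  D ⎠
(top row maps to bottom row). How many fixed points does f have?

2

The fixed points (elements with f(x) = x) are {C, H}, so there are 2.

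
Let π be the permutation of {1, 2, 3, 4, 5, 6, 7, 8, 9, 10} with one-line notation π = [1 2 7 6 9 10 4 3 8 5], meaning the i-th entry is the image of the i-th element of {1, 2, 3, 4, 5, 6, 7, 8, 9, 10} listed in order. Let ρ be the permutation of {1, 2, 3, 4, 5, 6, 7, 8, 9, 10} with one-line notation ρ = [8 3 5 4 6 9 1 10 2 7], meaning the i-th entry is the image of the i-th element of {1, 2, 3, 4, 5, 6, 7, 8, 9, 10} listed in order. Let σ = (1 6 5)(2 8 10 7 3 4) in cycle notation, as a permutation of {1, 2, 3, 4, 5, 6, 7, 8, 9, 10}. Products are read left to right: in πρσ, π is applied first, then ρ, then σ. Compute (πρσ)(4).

9

Apply the permutations in order: π(4) = 6, then ρ(6) = 9, then σ(9) = 9. So (πρσ)(4) = 9.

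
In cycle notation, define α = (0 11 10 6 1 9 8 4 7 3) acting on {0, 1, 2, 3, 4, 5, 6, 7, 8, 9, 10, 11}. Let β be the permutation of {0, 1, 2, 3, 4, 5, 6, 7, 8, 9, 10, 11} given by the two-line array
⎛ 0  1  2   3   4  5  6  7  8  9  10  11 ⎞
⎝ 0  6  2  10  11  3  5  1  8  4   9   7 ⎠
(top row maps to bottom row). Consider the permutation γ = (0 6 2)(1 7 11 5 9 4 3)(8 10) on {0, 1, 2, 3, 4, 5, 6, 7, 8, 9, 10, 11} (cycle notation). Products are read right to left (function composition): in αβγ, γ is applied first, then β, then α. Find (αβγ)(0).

5

Apply the permutations in order: γ(0) = 6, then β(6) = 5, then α(5) = 5. So (αβγ)(0) = 5.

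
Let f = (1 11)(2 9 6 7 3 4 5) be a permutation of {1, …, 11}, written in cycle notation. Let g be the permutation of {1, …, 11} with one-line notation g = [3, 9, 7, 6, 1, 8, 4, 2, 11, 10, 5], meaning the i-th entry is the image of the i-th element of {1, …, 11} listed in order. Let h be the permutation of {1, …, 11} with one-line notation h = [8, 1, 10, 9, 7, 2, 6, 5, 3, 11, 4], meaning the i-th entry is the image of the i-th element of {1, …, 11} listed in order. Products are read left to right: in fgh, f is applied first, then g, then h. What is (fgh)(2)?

(fgh)(2) = h(g(f(2))). f(2) = 9, then g(9) = 11, then h(11) = 4, so the result is 4.

4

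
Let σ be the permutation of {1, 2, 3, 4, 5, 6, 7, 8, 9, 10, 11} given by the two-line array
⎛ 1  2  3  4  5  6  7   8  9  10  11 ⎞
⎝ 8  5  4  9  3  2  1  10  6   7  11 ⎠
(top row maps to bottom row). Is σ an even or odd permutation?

even

In disjoint-cycle form the cycle lengths are 6, 4, 1.
A cycle is odd iff its length is even; σ has 2 even-length cycles, so sgn(σ) = (−1)^2 and σ is even.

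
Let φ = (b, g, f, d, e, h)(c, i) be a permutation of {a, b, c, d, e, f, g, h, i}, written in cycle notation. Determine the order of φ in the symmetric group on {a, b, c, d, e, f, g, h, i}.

6

The disjoint cycles have lengths 6, 2, 1.
The order of φ is the least common multiple of its cycle lengths: lcm(6, 2) = 6.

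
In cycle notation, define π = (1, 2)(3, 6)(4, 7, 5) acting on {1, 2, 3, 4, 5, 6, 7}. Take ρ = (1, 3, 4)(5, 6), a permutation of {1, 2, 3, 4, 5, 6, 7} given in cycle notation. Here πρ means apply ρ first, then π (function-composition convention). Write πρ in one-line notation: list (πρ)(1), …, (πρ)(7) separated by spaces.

(πρ)(x) = π(ρ(x)). Computing each image: π(ρ(1)) = π(3) = 6, π(ρ(2)) = π(2) = 1, π(ρ(3)) = π(4) = 7, π(ρ(4)) = π(1) = 2, π(ρ(5)) = π(6) = 3, π(ρ(6)) = π(5) = 4, π(ρ(7)) = π(7) = 5.
Hence πρ = [6 1 7 2 3 4 5].

6 1 7 2 3 4 5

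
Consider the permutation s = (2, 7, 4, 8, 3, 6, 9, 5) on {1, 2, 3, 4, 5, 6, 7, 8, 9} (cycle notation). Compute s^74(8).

6

8 lies in the 8-cycle (2, 7, 4, 8, 3, 6, 9, 5).
On an 8-cycle, s^8 is the identity, so s^74 = s^2 there (74 ≡ 2 mod 8).
Stepping 2 places around the cycle: 8 → 3 → 6.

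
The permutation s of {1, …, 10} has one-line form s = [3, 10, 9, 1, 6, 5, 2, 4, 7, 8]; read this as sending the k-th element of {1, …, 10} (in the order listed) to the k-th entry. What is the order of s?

8

Decomposing into disjoint cycles gives cycle lengths 8, 2.
Since disjoint cycles commute, ord(s) = lcm(8, 2) = 8.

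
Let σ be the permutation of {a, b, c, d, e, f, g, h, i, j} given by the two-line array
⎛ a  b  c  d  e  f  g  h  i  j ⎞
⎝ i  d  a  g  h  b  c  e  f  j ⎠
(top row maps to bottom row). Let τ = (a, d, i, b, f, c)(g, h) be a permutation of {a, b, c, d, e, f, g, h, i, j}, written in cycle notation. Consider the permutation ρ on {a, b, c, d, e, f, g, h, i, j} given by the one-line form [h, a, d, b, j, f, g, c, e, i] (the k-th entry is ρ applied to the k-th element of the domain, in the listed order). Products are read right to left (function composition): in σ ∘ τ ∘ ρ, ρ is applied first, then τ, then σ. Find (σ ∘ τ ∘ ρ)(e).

Apply the permutations in order: ρ(e) = j, then τ(j) = j, then σ(j) = j. So (σ ∘ τ ∘ ρ)(e) = j.

j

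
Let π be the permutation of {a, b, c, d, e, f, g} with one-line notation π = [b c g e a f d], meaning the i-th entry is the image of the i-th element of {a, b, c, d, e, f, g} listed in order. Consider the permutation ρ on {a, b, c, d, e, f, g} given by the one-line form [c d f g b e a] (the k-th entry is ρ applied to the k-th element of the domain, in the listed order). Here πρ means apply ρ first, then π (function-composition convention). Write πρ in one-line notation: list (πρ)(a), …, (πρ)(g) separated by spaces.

(πρ)(x) = π(ρ(x)). Computing each image: π(ρ(a)) = π(c) = g, π(ρ(b)) = π(d) = e, π(ρ(c)) = π(f) = f, π(ρ(d)) = π(g) = d, π(ρ(e)) = π(b) = c, π(ρ(f)) = π(e) = a, π(ρ(g)) = π(a) = b.
Hence πρ = [g e f d c a b].

g e f d c a b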